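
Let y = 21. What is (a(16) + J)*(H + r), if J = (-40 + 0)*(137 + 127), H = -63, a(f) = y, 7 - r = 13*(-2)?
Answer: 316170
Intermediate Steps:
r = 33 (r = 7 - 13*(-2) = 7 - 1*(-26) = 7 + 26 = 33)
a(f) = 21
J = -10560 (J = -40*264 = -10560)
(a(16) + J)*(H + r) = (21 - 10560)*(-63 + 33) = -10539*(-30) = 316170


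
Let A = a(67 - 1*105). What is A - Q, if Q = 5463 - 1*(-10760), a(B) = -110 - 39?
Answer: -16372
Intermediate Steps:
a(B) = -149
A = -149
Q = 16223 (Q = 5463 + 10760 = 16223)
A - Q = -149 - 1*16223 = -149 - 16223 = -16372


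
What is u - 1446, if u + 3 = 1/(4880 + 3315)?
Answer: -11874554/8195 ≈ -1449.0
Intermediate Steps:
u = -24584/8195 (u = -3 + 1/(4880 + 3315) = -3 + 1/8195 = -24584/8195 ≈ -2.9999)
u - 1446 = -24584/8195 - 1446 = -11874554/8195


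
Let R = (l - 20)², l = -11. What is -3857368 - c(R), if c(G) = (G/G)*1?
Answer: -3857369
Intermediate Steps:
R = 961 (R = (-11 - 20)² = (-31)² = 961)
c(G) = 1 (c(G) = 1*1 = 1)
-3857368 - c(R) = -3857368 - 1*1 = -3857368 - 1 = -3857369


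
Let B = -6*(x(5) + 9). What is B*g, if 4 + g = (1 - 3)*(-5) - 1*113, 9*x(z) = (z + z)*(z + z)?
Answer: 38734/3 ≈ 12911.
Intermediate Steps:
x(z) = 4*z**2/9 (x(z) = ((z + z)*(z + z))/9 = ((2*z)*(2*z))/9 = (4*z**2)/9 = 4*z**2/9)
g = -107 (g = -4 + ((1 - 3)*(-5) - 1*113) = -4 + (-2*(-5) - 113) = -4 + (10 - 113) = -4 - 103 = -107)
B = -362/3 (B = -6*((4/9)*5**2 + 9) = -6*((4/9)*25 + 9) = -6*(100/9 + 9) = -6*181/9 = -362/3 ≈ -120.67)
B*g = -362/3*(-107) = 38734/3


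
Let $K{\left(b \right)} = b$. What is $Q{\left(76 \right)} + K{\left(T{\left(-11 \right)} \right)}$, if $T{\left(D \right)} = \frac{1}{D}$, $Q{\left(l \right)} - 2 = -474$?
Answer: $- \frac{5193}{11} \approx -472.09$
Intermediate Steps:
$Q{\left(l \right)} = -472$ ($Q{\left(l \right)} = 2 - 474 = -472$)
$Q{\left(76 \right)} + K{\left(T{\left(-11 \right)} \right)} = -472 + \frac{1}{-11} = -472 - \frac{1}{11} = - \frac{5193}{11}$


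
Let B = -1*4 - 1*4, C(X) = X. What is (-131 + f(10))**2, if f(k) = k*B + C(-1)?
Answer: 44944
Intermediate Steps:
B = -8 (B = -4 - 4 = -8)
f(k) = -1 - 8*k (f(k) = k*(-8) - 1 = -8*k - 1 = -1 - 8*k)
(-131 + f(10))**2 = (-131 + (-1 - 8*10))**2 = (-131 + (-1 - 80))**2 = (-131 - 81)**2 = (-212)**2 = 44944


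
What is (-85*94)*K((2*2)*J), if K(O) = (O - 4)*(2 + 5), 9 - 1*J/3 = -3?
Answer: -7830200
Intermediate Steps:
J = 36 (J = 27 - 3*(-3) = 27 + 9 = 36)
K(O) = -28 + 7*O (K(O) = (-4 + O)*7 = -28 + 7*O)
(-85*94)*K((2*2)*J) = (-85*94)*(-28 + 7*((2*2)*36)) = -7990*(-28 + 7*(4*36)) = -7990*(-28 + 7*144) = -7990*(-28 + 1008) = -7990*980 = -7830200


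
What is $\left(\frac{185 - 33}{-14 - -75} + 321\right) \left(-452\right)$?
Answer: $- \frac{8919316}{61} \approx -1.4622 \cdot 10^{5}$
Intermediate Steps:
$\left(\frac{185 - 33}{-14 - -75} + 321\right) \left(-452\right) = \left(\frac{152}{-14 + 75} + 321\right) \left(-452\right) = \left(\frac{152}{61} + 321\right) \left(-452\right) = \frac{19733}{61} \left(-452\right) = - \frac{8919316}{61}$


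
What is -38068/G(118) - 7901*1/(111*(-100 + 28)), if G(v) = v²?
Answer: -48556483/27820152 ≈ -1.7454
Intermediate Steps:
-38068/G(118) - 7901*1/(111*(-100 + 28)) = -38068/(118²) - 7901*1/(111*(-100 + 28)) = -38068/13924 - 7901/(111*(-72)) = -38068*1/13924 - 7901/(-7992) = -9517/3481 - 7901*(-1/7992) = -9517/3481 + 7901/7992 = -48556483/27820152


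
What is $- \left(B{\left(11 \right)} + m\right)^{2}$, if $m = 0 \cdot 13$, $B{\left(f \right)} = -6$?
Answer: $-36$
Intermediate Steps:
$m = 0$
$- \left(B{\left(11 \right)} + m\right)^{2} = - \left(-6 + 0\right)^{2} = - \left(-6\right)^{2} = \left(-1\right) 36 = -36$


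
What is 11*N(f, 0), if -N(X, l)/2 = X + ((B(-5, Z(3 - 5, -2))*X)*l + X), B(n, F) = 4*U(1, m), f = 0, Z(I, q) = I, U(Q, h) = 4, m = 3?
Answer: 0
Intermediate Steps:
B(n, F) = 16 (B(n, F) = 4*4 = 16)
N(X, l) = -4*X - 32*X*l (N(X, l) = -2*(X + ((16*X)*l + X)) = -2*(X + (16*X*l + X)) = -2*(X + (X + 16*X*l)) = -2*(2*X + 16*X*l) = -4*X - 32*X*l)
11*N(f, 0) = 11*(-4*0*(1 + 8*0)) = 11*(-4*0*(1 + 0)) = 11*(-4*0*1) = 11*0 = 0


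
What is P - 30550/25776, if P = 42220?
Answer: 544116085/12888 ≈ 42219.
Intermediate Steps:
P - 30550/25776 = 42220 - 30550/25776 = 42220 - 30550*1/25776 = 42220 - 15275/12888 = 544116085/12888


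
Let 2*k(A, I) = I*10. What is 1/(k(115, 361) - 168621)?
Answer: -1/166816 ≈ -5.9946e-6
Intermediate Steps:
k(A, I) = 5*I (k(A, I) = (I*10)/2 = (10*I)/2 = 5*I)
1/(k(115, 361) - 168621) = 1/(5*361 - 168621) = 1/(1805 - 168621) = 1/(-166816) = -1/166816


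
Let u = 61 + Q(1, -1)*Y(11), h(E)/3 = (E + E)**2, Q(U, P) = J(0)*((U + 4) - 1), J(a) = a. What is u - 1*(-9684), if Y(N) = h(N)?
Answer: 9745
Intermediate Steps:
Q(U, P) = 0 (Q(U, P) = 0*((U + 4) - 1) = 0*((4 + U) - 1) = 0*(3 + U) = 0)
h(E) = 12*E**2 (h(E) = 3*(E + E)**2 = 3*(2*E)**2 = 3*(4*E**2) = 12*E**2)
Y(N) = 12*N**2
u = 61 (u = 61 + 0*(12*11**2) = 61 + 0*(12*121) = 61 + 0*1452 = 61 + 0 = 61)
u - 1*(-9684) = 61 - 1*(-9684) = 61 + 9684 = 9745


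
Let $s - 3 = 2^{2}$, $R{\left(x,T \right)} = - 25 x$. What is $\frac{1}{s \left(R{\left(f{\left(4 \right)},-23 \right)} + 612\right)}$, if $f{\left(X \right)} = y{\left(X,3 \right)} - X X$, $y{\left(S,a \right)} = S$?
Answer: $\frac{1}{6384} \approx 0.00015664$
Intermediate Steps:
$f{\left(X \right)} = X - X^{2}$ ($f{\left(X \right)} = X - X X = X - X^{2}$)
$s = 7$ ($s = 3 + 2^{2} = 3 + 4 = 7$)
$\frac{1}{s \left(R{\left(f{\left(4 \right)},-23 \right)} + 612\right)} = \frac{1}{7 \left(- 25 \cdot 4 \left(1 - 4\right) + 612\right)} = \frac{1}{7 \left(- 25 \cdot 4 \left(-3\right) + 612\right)} = \frac{1}{7 \left(\left(-25\right) \left(-12\right) + 612\right)} = \frac{1}{7 \left(300 + 612\right)} = \frac{1}{7 \cdot 912} = \frac{1}{7} \cdot \frac{1}{912} = \frac{1}{6384}$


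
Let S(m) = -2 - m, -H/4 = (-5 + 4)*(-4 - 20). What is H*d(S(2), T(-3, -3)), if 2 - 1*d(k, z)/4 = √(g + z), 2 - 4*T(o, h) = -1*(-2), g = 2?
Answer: -768 + 384*√2 ≈ -224.94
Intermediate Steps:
T(o, h) = 0 (T(o, h) = ½ - (-1)*(-2)/4 = ½ - ¼*2 = ½ - ½ = 0)
H = -96 (H = -4*(-5 + 4)*(-4 - 20) = -(-4)*(-24) = -4*24 = -96)
d(k, z) = 8 - 4*√(2 + z)
H*d(S(2), T(-3, -3)) = -96*(8 - 4*√(2 + 0)) = -96*(8 - 4*√2) = -768 + 384*√2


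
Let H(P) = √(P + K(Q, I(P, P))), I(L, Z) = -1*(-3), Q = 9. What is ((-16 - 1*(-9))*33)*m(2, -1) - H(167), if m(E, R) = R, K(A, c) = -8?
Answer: 231 - √159 ≈ 218.39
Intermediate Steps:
I(L, Z) = 3
H(P) = √(-8 + P) (H(P) = √(P - 8) = √(-8 + P))
((-16 - 1*(-9))*33)*m(2, -1) - H(167) = ((-16 - 1*(-9))*33)*(-1) - √(-8 + 167) = ((-16 + 9)*33)*(-1) - √159 = -7*33*(-1) - √159 = -231*(-1) - √159 = 231 - √159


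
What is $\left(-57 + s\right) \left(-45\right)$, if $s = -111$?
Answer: $7560$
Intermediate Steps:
$\left(-57 + s\right) \left(-45\right) = \left(-57 - 111\right) \left(-45\right) = \left(-168\right) \left(-45\right) = 7560$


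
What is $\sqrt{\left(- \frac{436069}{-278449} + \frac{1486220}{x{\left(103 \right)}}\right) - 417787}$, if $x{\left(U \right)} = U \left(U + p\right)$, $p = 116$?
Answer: $\frac{i \sqrt{16479301599035305030092954}}{6280974093} \approx 646.31 i$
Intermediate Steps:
$x{\left(U \right)} = U \left(116 + U\right)$ ($x{\left(U \right)} = U \left(U + 116\right) = U \left(116 + U\right)$)
$\sqrt{\left(- \frac{436069}{-278449} + \frac{1486220}{x{\left(103 \right)}}\right) - 417787} = \sqrt{\left(- \frac{436069}{-278449} + \frac{1486220}{103 \left(116 + 103\right)}\right) - 417787} = \sqrt{\left(\left(-436069\right) \left(- \frac{1}{278449}\right) + \frac{1486220}{103 \cdot 219}\right) - 417787} = \sqrt{\left(\frac{436069}{278449} + \frac{1486220}{22557}\right) - 417787} = \sqrt{\frac{423672881213}{6280974093} - 417787} = \sqrt{- \frac{2623685650510978}{6280974093}} = \frac{i \sqrt{16479301599035305030092954}}{6280974093}$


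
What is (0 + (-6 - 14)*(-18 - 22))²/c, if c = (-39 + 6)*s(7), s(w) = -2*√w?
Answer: 320000*√7/231 ≈ 3665.1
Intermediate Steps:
c = 66*√7 (c = (-39 + 6)*(-2*√7) = -(-66)*√7 = 66*√7 ≈ 174.62)
(0 + (-6 - 14)*(-18 - 22))²/c = (0 + (-6 - 14)*(-18 - 22))²/((66*√7)) = (0 - 20*(-40))²*(√7/462) = (0 + 800)²*(√7/462) = 800²*(√7/462) = 640000*(√7/462) = 320000*√7/231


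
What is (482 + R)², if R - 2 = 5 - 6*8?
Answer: 194481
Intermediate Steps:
R = -41 (R = 2 + (5 - 6*8) = 2 + (5 - 48) = 2 - 43 = -41)
(482 + R)² = (482 - 41)² = 441² = 194481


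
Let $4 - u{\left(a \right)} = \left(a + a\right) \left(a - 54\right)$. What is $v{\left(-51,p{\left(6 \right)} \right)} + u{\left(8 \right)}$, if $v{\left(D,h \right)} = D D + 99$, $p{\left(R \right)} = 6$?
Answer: $3440$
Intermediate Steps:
$u{\left(a \right)} = 4 - 2 a \left(-54 + a\right)$ ($u{\left(a \right)} = 4 - \left(a + a\right) \left(a - 54\right) = 4 - 2 a \left(-54 + a\right)$)
$v{\left(D,h \right)} = 99 + D^{2}$ ($v{\left(D,h \right)} = D^{2} + 99 = 99 + D^{2}$)
$v{\left(-51,p{\left(6 \right)} \right)} + u{\left(8 \right)} = \left(99 + \left(-51\right)^{2}\right) + \left(4 - 2 \cdot 8^{2} + 108 \cdot 8\right) = \left(99 + 2601\right) + \left(4 - 128 + 864\right) = 2700 + \left(4 - 128 + 864\right) = 2700 + 740 = 3440$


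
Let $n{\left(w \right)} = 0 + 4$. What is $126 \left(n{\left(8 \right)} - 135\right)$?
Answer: $-16506$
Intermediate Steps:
$n{\left(w \right)} = 4$
$126 \left(n{\left(8 \right)} - 135\right) = 126 \left(4 - 135\right) = 126 \left(-131\right) = -16506$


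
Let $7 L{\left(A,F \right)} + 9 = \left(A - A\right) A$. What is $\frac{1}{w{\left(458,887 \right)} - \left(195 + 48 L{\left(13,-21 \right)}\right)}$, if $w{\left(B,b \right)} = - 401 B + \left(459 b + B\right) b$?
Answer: $\frac{7}{2529445980} \approx 2.7674 \cdot 10^{-9}$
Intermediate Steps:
$L{\left(A,F \right)} = - \frac{9}{7}$ ($L{\left(A,F \right)} = - \frac{9}{7} + \frac{\left(A - A\right) A}{7} = - \frac{9}{7} + \frac{0 A}{7} = - \frac{9}{7} + \frac{1}{7} \cdot 0 = - \frac{9}{7} + 0 = - \frac{9}{7}$)
$w{\left(B,b \right)} = - 401 B + b \left(B + 459 b\right)$ ($w{\left(B,b \right)} = - 401 B + \left(B + 459 b\right) b = - 401 B + b \left(B + 459 b\right)$)
$\frac{1}{w{\left(458,887 \right)} - \left(195 + 48 L{\left(13,-21 \right)}\right)} = \frac{1}{\left(\left(-401\right) 458 + 459 \cdot 887^{2} + 458 \cdot 887\right) - \frac{933}{7}} = \frac{1}{\left(-183658 + 459 \cdot 786769 + 406246\right) + \left(\frac{432}{7} - 195\right)} = \frac{1}{\left(-183658 + 361126971 + 406246\right) - \frac{933}{7}} = \frac{1}{361349559 - \frac{933}{7}} = \frac{1}{\frac{2529445980}{7}} = \frac{7}{2529445980}$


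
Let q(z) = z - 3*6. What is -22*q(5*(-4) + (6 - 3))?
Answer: 770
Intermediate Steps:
q(z) = -18 + z (q(z) = z - 18 = -18 + z)
-22*q(5*(-4) + (6 - 3)) = -22*(-18 + (5*(-4) + (6 - 3))) = -22*(-18 + (-20 + 3)) = -22*(-18 - 17) = -22*(-35) = 770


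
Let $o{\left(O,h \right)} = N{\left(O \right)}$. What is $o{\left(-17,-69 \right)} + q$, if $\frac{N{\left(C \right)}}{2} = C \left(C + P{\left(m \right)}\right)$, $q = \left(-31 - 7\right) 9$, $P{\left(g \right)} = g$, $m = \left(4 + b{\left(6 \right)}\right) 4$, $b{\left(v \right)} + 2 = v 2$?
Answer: $-1668$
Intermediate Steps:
$b{\left(v \right)} = -2 + 2 v$ ($b{\left(v \right)} = -2 + v 2 = -2 + 2 v$)
$m = 56$ ($m = \left(4 + \left(-2 + 2 \cdot 6\right)\right) 4 = \left(4 + \left(-2 + 12\right)\right) 4 = \left(4 + 10\right) 4 = 14 \cdot 4 = 56$)
$q = -342$ ($q = \left(-38\right) 9 = -342$)
$N{\left(C \right)} = 2 C \left(56 + C\right)$ ($N{\left(C \right)} = 2 C \left(C + 56\right) = 2 C \left(56 + C\right)$)
$o{\left(O,h \right)} = 2 O \left(56 + O\right)$
$o{\left(-17,-69 \right)} + q = 2 \left(-17\right) \left(56 - 17\right) - 342 = 2 \left(-17\right) 39 - 342 = -1326 - 342 = -1668$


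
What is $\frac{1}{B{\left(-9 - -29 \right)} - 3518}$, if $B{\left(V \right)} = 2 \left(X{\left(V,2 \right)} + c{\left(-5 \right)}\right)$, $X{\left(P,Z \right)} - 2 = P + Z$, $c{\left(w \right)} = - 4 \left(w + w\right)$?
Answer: $- \frac{1}{3390} \approx -0.00029499$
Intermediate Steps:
$c{\left(w \right)} = - 8 w$ ($c{\left(w \right)} = - 4 \cdot 2 w = - 8 w$)
$X{\left(P,Z \right)} = 2 + P + Z$ ($X{\left(P,Z \right)} = 2 + \left(P + Z\right) = 2 + P + Z$)
$B{\left(V \right)} = 88 + 2 V$ ($B{\left(V \right)} = 2 \left(\left(2 + V + 2\right) - -40\right) = 2 \left(\left(4 + V\right) + 40\right) = 2 \left(44 + V\right) = 88 + 2 V$)
$\frac{1}{B{\left(-9 - -29 \right)} - 3518} = \frac{1}{\left(88 + 2 \left(-9 - -29\right)\right) - 3518} = \frac{1}{\left(88 + 2 \left(-9 + 29\right)\right) - 3518} = \frac{1}{\left(88 + 2 \cdot 20\right) - 3518} = \frac{1}{\left(88 + 40\right) - 3518} = \frac{1}{128 - 3518} = \frac{1}{-3390} = - \frac{1}{3390}$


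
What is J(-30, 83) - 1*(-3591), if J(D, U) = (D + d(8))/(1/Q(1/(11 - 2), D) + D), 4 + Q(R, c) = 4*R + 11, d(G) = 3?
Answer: 2395800/667 ≈ 3591.9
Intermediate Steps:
Q(R, c) = 7 + 4*R (Q(R, c) = -4 + (4*R + 11) = -4 + (11 + 4*R) = 7 + 4*R)
J(D, U) = (3 + D)/(9/67 + D) (J(D, U) = (D + 3)/(1/(7 + 4/(11 - 2)) + D) = (3 + D)/(1/(7 + 4/9) + D) = (3 + D)/(1/(67/9) + D) = (3 + D)/(9/67 + D))
J(-30, 83) - 1*(-3591) = 67*(3 - 30)/(9 + 67*(-30)) - 1*(-3591) = 67*(-27)/(9 - 2010) + 3591 = 67*(-27)/(-2001) + 3591 = 67*(-1/2001)*(-27) + 3591 = 603/667 + 3591 = 2395800/667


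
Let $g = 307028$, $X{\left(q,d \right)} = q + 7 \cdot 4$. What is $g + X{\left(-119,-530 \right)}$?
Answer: $306937$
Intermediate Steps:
$X{\left(q,d \right)} = 28 + q$ ($X{\left(q,d \right)} = q + 28 = 28 + q$)
$g + X{\left(-119,-530 \right)} = 307028 + \left(28 - 119\right) = 307028 - 91 = 306937$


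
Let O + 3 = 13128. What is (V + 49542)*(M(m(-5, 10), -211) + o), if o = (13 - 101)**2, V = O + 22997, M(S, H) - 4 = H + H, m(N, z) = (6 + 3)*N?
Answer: 627574464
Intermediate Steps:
O = 13125 (O = -3 + 13128 = 13125)
m(N, z) = 9*N
M(S, H) = 4 + 2*H (M(S, H) = 4 + (H + H) = 4 + 2*H)
V = 36122 (V = 13125 + 22997 = 36122)
o = 7744 (o = (-88)**2 = 7744)
(V + 49542)*(M(m(-5, 10), -211) + o) = (36122 + 49542)*((4 + 2*(-211)) + 7744) = 85664*((4 - 422) + 7744) = 85664*(-418 + 7744) = 85664*7326 = 627574464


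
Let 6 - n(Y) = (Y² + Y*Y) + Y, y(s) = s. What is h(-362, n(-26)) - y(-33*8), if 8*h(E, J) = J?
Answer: 99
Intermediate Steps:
n(Y) = 6 - Y - 2*Y² (n(Y) = 6 - ((Y² + Y*Y) + Y) = 6 - ((Y² + Y²) + Y) = 6 - (2*Y² + Y) = 6 - (Y + 2*Y²) = 6 + (-Y - 2*Y²) = 6 - Y - 2*Y²)
h(E, J) = J/8
h(-362, n(-26)) - y(-33*8) = (6 - 1*(-26) - 2*(-26)²)/8 - (-33)*8 = (6 + 26 - 2*676)/8 - 1*(-264) = (6 + 26 - 1352)/8 + 264 = (⅛)*(-1320) + 264 = -165 + 264 = 99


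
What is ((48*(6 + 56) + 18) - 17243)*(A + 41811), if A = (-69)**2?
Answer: -663604428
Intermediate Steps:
A = 4761
((48*(6 + 56) + 18) - 17243)*(A + 41811) = ((48*(6 + 56) + 18) - 17243)*(4761 + 41811) = ((48*62 + 18) - 17243)*46572 = ((2976 + 18) - 17243)*46572 = (2994 - 17243)*46572 = -14249*46572 = -663604428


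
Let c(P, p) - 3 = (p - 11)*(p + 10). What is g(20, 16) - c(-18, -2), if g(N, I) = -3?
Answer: 98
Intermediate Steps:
c(P, p) = 3 + (-11 + p)*(10 + p) (c(P, p) = 3 + (p - 11)*(p + 10) = 3 + (-11 + p)*(10 + p))
g(20, 16) - c(-18, -2) = -3 - (-107 + (-2)**2 - 1*(-2)) = -3 - (-107 + 4 + 2) = -3 - 1*(-101) = -3 + 101 = 98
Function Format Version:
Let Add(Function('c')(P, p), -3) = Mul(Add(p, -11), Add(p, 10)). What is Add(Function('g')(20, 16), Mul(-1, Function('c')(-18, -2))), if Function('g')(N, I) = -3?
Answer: 98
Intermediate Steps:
Function('c')(P, p) = Add(3, Mul(Add(-11, p), Add(10, p))) (Function('c')(P, p) = Add(3, Mul(Add(p, -11), Add(p, 10))) = Add(3, Mul(Add(-11, p), Add(10, p))))
Add(Function('g')(20, 16), Mul(-1, Function('c')(-18, -2))) = Add(-3, Mul(-1, Add(-107, Pow(-2, 2), Mul(-1, -2)))) = Add(-3, Mul(-1, Add(-107, 4, 2))) = Add(-3, Mul(-1, -101)) = Add(-3, 101) = 98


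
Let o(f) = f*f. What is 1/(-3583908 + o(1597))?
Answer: -1/1033499 ≈ -9.6759e-7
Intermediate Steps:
o(f) = f²
1/(-3583908 + o(1597)) = 1/(-3583908 + 1597²) = 1/(-3583908 + 2550409) = 1/(-1033499) = -1/1033499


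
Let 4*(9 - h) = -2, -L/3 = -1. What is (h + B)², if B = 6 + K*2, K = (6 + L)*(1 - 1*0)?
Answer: 4489/4 ≈ 1122.3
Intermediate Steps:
L = 3 (L = -3*(-1) = 3)
h = 19/2 (h = 9 - ¼*(-2) = 9 + ½ = 19/2 ≈ 9.5000)
K = 9 (K = (6 + 3)*(1 - 1*0) = 9*(1 + 0) = 9*1 = 9)
B = 24 (B = 6 + 9*2 = 6 + 18 = 24)
(h + B)² = (19/2 + 24)² = (67/2)² = 4489/4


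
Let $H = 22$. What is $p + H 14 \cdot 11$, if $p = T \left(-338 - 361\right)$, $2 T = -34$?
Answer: $15271$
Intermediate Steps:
$T = -17$ ($T = \frac{1}{2} \left(-34\right) = -17$)
$p = 11883$ ($p = - 17 \left(-338 - 361\right) = \left(-17\right) \left(-699\right) = 11883$)
$p + H 14 \cdot 11 = 11883 + 22 \cdot 14 \cdot 11 = 11883 + 308 \cdot 11 = 11883 + 3388 = 15271$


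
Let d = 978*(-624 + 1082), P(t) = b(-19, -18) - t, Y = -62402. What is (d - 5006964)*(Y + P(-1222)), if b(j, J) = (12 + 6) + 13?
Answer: 278780736960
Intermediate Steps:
b(j, J) = 31 (b(j, J) = 18 + 13 = 31)
P(t) = 31 - t
d = 447924 (d = 978*458 = 447924)
(d - 5006964)*(Y + P(-1222)) = (447924 - 5006964)*(-62402 + (31 - 1*(-1222))) = -4559040*(-62402 + (31 + 1222)) = -4559040*(-62402 + 1253) = -4559040*(-61149) = 278780736960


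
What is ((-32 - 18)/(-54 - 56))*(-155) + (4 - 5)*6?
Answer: -841/11 ≈ -76.455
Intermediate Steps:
((-32 - 18)/(-54 - 56))*(-155) + (4 - 5)*6 = -50/(-110)*(-155) - 1*6 = -50*(-1/110)*(-155) - 6 = (5/11)*(-155) - 6 = -775/11 - 6 = -841/11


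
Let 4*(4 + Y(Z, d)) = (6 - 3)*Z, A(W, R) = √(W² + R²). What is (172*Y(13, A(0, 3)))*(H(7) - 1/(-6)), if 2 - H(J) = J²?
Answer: -277909/6 ≈ -46318.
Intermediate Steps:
A(W, R) = √(R² + W²)
Y(Z, d) = -4 + 3*Z/4 (Y(Z, d) = -4 + ((6 - 3)*Z)/4 = -4 + (3*Z)/4 = -4 + 3*Z/4)
H(J) = 2 - J²
(172*Y(13, A(0, 3)))*(H(7) - 1/(-6)) = (172*(-4 + (¾)*13))*((2 - 1*7²) - 1/(-6)) = (172*(-4 + 39/4))*((2 - 1*49) - 1*(-⅙)) = (172*(23/4))*((2 - 49) + ⅙) = 989*(-47 + ⅙) = 989*(-281/6) = -277909/6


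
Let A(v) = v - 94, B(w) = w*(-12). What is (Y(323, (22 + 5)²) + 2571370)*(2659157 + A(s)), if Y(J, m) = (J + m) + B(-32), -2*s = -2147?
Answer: 6844015148019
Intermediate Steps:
s = 2147/2 (s = -½*(-2147) = 2147/2 ≈ 1073.5)
B(w) = -12*w
Y(J, m) = 384 + J + m (Y(J, m) = (J + m) - 12*(-32) = (J + m) + 384 = 384 + J + m)
A(v) = -94 + v
(Y(323, (22 + 5)²) + 2571370)*(2659157 + A(s)) = ((384 + 323 + (22 + 5)²) + 2571370)*(2659157 + (-94 + 2147/2)) = ((384 + 323 + 27²) + 2571370)*(2659157 + 1959/2) = ((384 + 323 + 729) + 2571370)*(5320273/2) = (1436 + 2571370)*(5320273/2) = 2572806*(5320273/2) = 6844015148019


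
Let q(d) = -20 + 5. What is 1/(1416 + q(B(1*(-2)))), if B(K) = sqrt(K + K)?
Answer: 1/1401 ≈ 0.00071378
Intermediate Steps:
B(K) = sqrt(2)*sqrt(K) (B(K) = sqrt(2*K) = sqrt(2)*sqrt(K))
q(d) = -15
1/(1416 + q(B(1*(-2)))) = 1/(1416 - 15) = 1/1401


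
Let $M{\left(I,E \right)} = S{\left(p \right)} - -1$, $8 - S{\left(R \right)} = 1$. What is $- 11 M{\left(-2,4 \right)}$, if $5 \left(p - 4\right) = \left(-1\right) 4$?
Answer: $-88$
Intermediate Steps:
$p = \frac{16}{5}$ ($p = 4 + \frac{\left(-1\right) 4}{5} = 4 + \frac{1}{5} \left(-4\right) = 4 - \frac{4}{5} = \frac{16}{5} \approx 3.2$)
$S{\left(R \right)} = 7$ ($S{\left(R \right)} = 8 - 1 = 7$)
$M{\left(I,E \right)} = 8$ ($M{\left(I,E \right)} = 7 - -1 = 7 + 1 = 8$)
$- 11 M{\left(-2,4 \right)} = \left(-11\right) 8 = -88$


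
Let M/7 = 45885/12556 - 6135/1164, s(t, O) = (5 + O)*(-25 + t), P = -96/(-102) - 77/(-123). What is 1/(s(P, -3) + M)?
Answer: -1273347906/74082040721 ≈ -0.017188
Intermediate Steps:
P = 3277/2091 (P = -96*(-1/102) - 77*(-1/123) = 16/17 + 77/123 = 3277/2091 ≈ 1.5672)
s(t, O) = (-25 + t)*(5 + O)
M = -6889435/608966 (M = 7*(45885/12556 - 6135/1164) = 7*(45885*(1/12556) - 6135*1/1164) = 7*(45885/12556 - 2045/388) = 7*(-984205/608966) = -6889435/608966 ≈ -11.313)
1/(s(P, -3) + M) = 1/((-125 - 25*(-3) + 5*(3277/2091) - 3*3277/2091) - 6889435/608966) = 1/((-125 + 75 + 16385/2091 - 3277/697) - 6889435/608966) = 1/(-97996/2091 - 6889435/608966) = 1/(-74082040721/1273347906) = -1273347906/74082040721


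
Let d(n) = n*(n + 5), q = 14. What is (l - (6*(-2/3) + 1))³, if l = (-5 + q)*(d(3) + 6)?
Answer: 20346417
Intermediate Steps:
d(n) = n*(5 + n)
l = 270 (l = (-5 + 14)*(3*(5 + 3) + 6) = 9*(3*8 + 6) = 9*(24 + 6) = 9*30 = 270)
(l - (6*(-2/3) + 1))³ = (270 - (6*(-2/3) + 1))³ = (270 - (6*(-2*⅓) + 1))³ = (270 - (6*(-⅔) + 1))³ = (270 - (-4 + 1))³ = (270 - 1*(-3))³ = (270 + 3)³ = 273³ = 20346417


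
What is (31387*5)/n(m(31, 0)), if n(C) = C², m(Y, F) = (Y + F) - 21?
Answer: 31387/20 ≈ 1569.3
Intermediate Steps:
m(Y, F) = -21 + F + Y (m(Y, F) = (F + Y) - 21 = -21 + F + Y)
(31387*5)/n(m(31, 0)) = (31387*5)/((-21 + 0 + 31)²) = 156935/(10²) = 156935/100 = 156935*(1/100) = 31387/20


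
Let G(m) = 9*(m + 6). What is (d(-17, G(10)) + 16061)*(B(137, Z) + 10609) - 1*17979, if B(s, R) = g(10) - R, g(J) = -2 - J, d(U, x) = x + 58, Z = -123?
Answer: 174321381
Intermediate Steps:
G(m) = 54 + 9*m (G(m) = 9*(6 + m) = 54 + 9*m)
d(U, x) = 58 + x
B(s, R) = -12 - R (B(s, R) = (-2 - 1*10) - R = (-2 - 10) - R = -12 - R)
(d(-17, G(10)) + 16061)*(B(137, Z) + 10609) - 1*17979 = ((58 + (54 + 9*10)) + 16061)*((-12 - 1*(-123)) + 10609) - 1*17979 = ((58 + (54 + 90)) + 16061)*((-12 + 123) + 10609) - 17979 = ((58 + 144) + 16061)*(111 + 10609) - 17979 = (202 + 16061)*10720 - 17979 = 16263*10720 - 17979 = 174339360 - 17979 = 174321381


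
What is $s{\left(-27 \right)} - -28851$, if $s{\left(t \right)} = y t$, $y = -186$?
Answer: $33873$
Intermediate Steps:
$s{\left(t \right)} = - 186 t$
$s{\left(-27 \right)} - -28851 = \left(-186\right) \left(-27\right) - -28851 = 5022 + 28851 = 33873$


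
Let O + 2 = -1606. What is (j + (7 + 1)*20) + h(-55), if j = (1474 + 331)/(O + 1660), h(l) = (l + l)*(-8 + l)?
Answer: 370485/52 ≈ 7124.7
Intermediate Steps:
h(l) = 2*l*(-8 + l) (h(l) = (2*l)*(-8 + l) = 2*l*(-8 + l))
O = -1608 (O = -2 - 1606 = -1608)
j = 1805/52 (j = (1474 + 331)/(-1608 + 1660) = 1805/52 ≈ 34.712)
(j + (7 + 1)*20) + h(-55) = (1805/52 + (7 + 1)*20) + 2*(-55)*(-8 - 55) = (1805/52 + 8*20) + 2*(-55)*(-63) = (1805/52 + 160) + 6930 = 10125/52 + 6930 = 370485/52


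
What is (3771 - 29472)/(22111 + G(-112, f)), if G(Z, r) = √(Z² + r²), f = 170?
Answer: -568274811/488854877 + 51402*√10361/488854877 ≈ -1.1518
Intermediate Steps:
(3771 - 29472)/(22111 + G(-112, f)) = (3771 - 29472)/(22111 + √((-112)² + 170²)) = -25701/(22111 + √(12544 + 28900)) = -25701/(22111 + √41444) = -25701/(22111 + 2*√10361)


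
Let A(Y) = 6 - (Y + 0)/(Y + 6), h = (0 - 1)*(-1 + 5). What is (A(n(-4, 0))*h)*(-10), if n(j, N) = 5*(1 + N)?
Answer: 2440/11 ≈ 221.82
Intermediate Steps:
h = -4 (h = -1*4 = -4)
n(j, N) = 5 + 5*N
A(Y) = 6 - Y/(6 + Y)
(A(n(-4, 0))*h)*(-10) = (((36 + 5*(5 + 5*0))/(6 + (5 + 5*0)))*(-4))*(-10) = (((36 + 5*(5 + 0))/(6 + (5 + 0)))*(-4))*(-10) = (((36 + 5*5)/(6 + 5))*(-4))*(-10) = (((36 + 25)/11)*(-4))*(-10) = (((1/11)*61)*(-4))*(-10) = ((61/11)*(-4))*(-10) = -244/11*(-10) = 2440/11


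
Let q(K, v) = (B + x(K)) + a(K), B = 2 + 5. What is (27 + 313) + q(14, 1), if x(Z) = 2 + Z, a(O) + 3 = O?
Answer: 374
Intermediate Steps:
a(O) = -3 + O
B = 7
q(K, v) = 6 + 2*K (q(K, v) = (7 + (2 + K)) + (-3 + K) = (9 + K) + (-3 + K) = 6 + 2*K)
(27 + 313) + q(14, 1) = (27 + 313) + (6 + 2*14) = 340 + (6 + 28) = 340 + 34 = 374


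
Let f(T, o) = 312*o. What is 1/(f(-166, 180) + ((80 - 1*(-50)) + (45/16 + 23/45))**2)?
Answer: 518400/38328000049 ≈ 1.3525e-5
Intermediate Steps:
1/(f(-166, 180) + ((80 - 1*(-50)) + (45/16 + 23/45))**2) = 1/(312*180 + ((80 - 1*(-50)) + (45/16 + 23/45))**2) = 1/(56160 + ((80 + 50) + (45*(1/16) + 23*(1/45)))**2) = 1/(56160 + (130 + (45/16 + 23/45))**2) = 1/(56160 + (130 + 2393/720)**2) = 1/(56160 + (95993/720)**2) = 1/(56160 + 9214656049/518400) = 1/(38328000049/518400) = 518400/38328000049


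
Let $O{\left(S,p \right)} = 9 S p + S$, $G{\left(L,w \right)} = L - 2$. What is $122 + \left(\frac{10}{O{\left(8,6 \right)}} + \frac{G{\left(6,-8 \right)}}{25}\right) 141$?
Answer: $\frac{162541}{1100} \approx 147.76$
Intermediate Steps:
$G{\left(L,w \right)} = -2 + L$ ($G{\left(L,w \right)} = L - 2 = -2 + L$)
$O{\left(S,p \right)} = S + 9 S p$ ($O{\left(S,p \right)} = 9 S p + S = S + 9 S p$)
$122 + \left(\frac{10}{O{\left(8,6 \right)}} + \frac{G{\left(6,-8 \right)}}{25}\right) 141 = 122 + \left(\frac{10}{8 \left(1 + 9 \cdot 6\right)} + \frac{-2 + 6}{25}\right) 141 = 122 + \left(\frac{10}{8 \left(1 + 54\right)} + 4 \cdot \frac{1}{25}\right) 141 = 122 + \left(\frac{10}{8 \cdot 55} + \frac{4}{25}\right) 141 = 122 + \left(\frac{10}{440} + \frac{4}{25}\right) 141 = 122 + \left(10 \cdot \frac{1}{440} + \frac{4}{25}\right) 141 = 122 + \left(\frac{1}{44} + \frac{4}{25}\right) 141 = 122 + \frac{201}{1100} \cdot 141 = 122 + \frac{28341}{1100} = \frac{162541}{1100}$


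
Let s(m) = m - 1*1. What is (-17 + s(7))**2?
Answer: 121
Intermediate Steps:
s(m) = -1 + m (s(m) = m - 1 = -1 + m)
(-17 + s(7))**2 = (-17 + (-1 + 7))**2 = (-17 + 6)**2 = (-11)**2 = 121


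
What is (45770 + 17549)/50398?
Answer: 63319/50398 ≈ 1.2564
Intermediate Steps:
(45770 + 17549)/50398 = 63319*(1/50398) = 63319/50398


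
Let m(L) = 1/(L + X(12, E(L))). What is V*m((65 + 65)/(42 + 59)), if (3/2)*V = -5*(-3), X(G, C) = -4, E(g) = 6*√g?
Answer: -505/137 ≈ -3.6861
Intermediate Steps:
m(L) = 1/(-4 + L) (m(L) = 1/(L - 4) = 1/(-4 + L))
V = 10 (V = 2*(-5*(-3))/3 = (⅔)*15 = 10)
V*m((65 + 65)/(42 + 59)) = 10/(-4 + (65 + 65)/(42 + 59)) = 10/(-4 + 130/101) = 10/(-274/101) = 10*(-101/274) = -505/137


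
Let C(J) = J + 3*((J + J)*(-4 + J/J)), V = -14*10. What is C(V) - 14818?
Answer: -12438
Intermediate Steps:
V = -140
C(J) = -17*J (C(J) = J + 3*((2*J)*(-4 + 1)) = J + 3*((2*J)*(-3)) = J + 3*(-6*J) = J - 18*J = -17*J)
C(V) - 14818 = -17*(-140) - 14818 = 2380 - 14818 = -12438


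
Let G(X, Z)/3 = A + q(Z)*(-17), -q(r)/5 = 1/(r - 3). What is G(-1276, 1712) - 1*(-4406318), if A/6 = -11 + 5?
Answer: 7530213145/1709 ≈ 4.4062e+6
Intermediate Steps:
q(r) = -5/(-3 + r) (q(r) = -5/(r - 3) = -5/(-3 + r))
A = -36 (A = 6*(-11 + 5) = 6*(-6) = -36)
G(X, Z) = -108 + 255/(-3 + Z) (G(X, Z) = 3*(-36 - 5/(-3 + Z)*(-17)) = 3*(-36 + 85/(-3 + Z)) = -108 + 255/(-3 + Z))
G(-1276, 1712) - 1*(-4406318) = 3*(193 - 36*1712)/(-3 + 1712) - 1*(-4406318) = 3*(193 - 61632)/1709 + 4406318 = 3*(1/1709)*(-61439) + 4406318 = -184317/1709 + 4406318 = 7530213145/1709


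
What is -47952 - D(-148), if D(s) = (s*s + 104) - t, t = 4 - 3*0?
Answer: -69956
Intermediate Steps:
t = 4 (t = 4 + 0 = 4)
D(s) = 100 + s**2 (D(s) = (s*s + 104) - 1*4 = (s**2 + 104) - 4 = (104 + s**2) - 4 = 100 + s**2)
-47952 - D(-148) = -47952 - (100 + (-148)**2) = -47952 - (100 + 21904) = -47952 - 1*22004 = -47952 - 22004 = -69956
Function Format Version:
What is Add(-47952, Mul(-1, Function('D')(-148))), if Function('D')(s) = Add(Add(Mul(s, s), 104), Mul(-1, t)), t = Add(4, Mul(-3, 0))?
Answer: -69956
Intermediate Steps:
t = 4 (t = Add(4, 0) = 4)
Function('D')(s) = Add(100, Pow(s, 2)) (Function('D')(s) = Add(Add(Mul(s, s), 104), Mul(-1, 4)) = Add(Add(Pow(s, 2), 104), -4) = Add(Add(104, Pow(s, 2)), -4) = Add(100, Pow(s, 2)))
Add(-47952, Mul(-1, Function('D')(-148))) = Add(-47952, Mul(-1, Add(100, Pow(-148, 2)))) = Add(-47952, Mul(-1, Add(100, 21904))) = Add(-47952, Mul(-1, 22004)) = Add(-47952, -22004) = -69956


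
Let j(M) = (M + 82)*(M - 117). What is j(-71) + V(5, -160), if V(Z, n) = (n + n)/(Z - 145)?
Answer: -14460/7 ≈ -2065.7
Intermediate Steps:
j(M) = (-117 + M)*(82 + M) (j(M) = (82 + M)*(-117 + M) = (-117 + M)*(82 + M))
V(Z, n) = 2*n/(-145 + Z) (V(Z, n) = (2*n)/(-145 + Z) = 2*n/(-145 + Z))
j(-71) + V(5, -160) = (-9594 + (-71)**2 - 35*(-71)) + 2*(-160)/(-145 + 5) = (-9594 + 5041 + 2485) + 2*(-160)/(-140) = -2068 + 2*(-160)*(-1/140) = -2068 + 16/7 = -14460/7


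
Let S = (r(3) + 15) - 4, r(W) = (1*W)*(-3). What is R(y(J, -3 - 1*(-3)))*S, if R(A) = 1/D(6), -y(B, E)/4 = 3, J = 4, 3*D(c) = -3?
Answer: -2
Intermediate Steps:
D(c) = -1 (D(c) = (⅓)*(-3) = -1)
y(B, E) = -12 (y(B, E) = -4*3 = -12)
r(W) = -3*W (r(W) = W*(-3) = -3*W)
R(A) = -1 (R(A) = 1/(-1) = -1)
S = 2 (S = (-3*3 + 15) - 4 = (-9 + 15) - 4 = 6 - 4 = 2)
R(y(J, -3 - 1*(-3)))*S = -1*2 = -2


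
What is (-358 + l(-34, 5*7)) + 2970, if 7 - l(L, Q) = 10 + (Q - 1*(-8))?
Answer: 2566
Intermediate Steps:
l(L, Q) = -11 - Q (l(L, Q) = 7 - (10 + (Q - 1*(-8))) = 7 - (10 + (Q + 8)) = 7 - (10 + (8 + Q)) = 7 - (18 + Q) = 7 + (-18 - Q) = -11 - Q)
(-358 + l(-34, 5*7)) + 2970 = (-358 + (-11 - 5*7)) + 2970 = (-358 + (-11 - 1*35)) + 2970 = (-358 + (-11 - 35)) + 2970 = (-358 - 46) + 2970 = -404 + 2970 = 2566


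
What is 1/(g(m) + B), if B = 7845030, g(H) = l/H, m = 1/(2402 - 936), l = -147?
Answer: 1/7629528 ≈ 1.3107e-7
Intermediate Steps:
m = 1/1466 ≈ 0.00068213
g(H) = -147/H
1/(g(m) + B) = 1/(-147/1/1466 + 7845030) = 1/(-147*1466 + 7845030) = 1/(-215502 + 7845030) = 1/7629528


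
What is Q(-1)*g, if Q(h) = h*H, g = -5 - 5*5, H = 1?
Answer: 30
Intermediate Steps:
g = -30 (g = -5 - 25 = -30)
Q(h) = h (Q(h) = h*1 = h)
Q(-1)*g = -1*(-30) = 30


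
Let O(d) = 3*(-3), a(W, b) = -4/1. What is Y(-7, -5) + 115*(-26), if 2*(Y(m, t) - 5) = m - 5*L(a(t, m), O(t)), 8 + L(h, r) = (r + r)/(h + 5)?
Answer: -5847/2 ≈ -2923.5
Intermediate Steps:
a(W, b) = -4 (a(W, b) = -4*1 = -4)
O(d) = -9
L(h, r) = -8 + 2*r/(5 + h) (L(h, r) = -8 + (r + r)/(h + 5) = -8 + (2*r)/(5 + h) = -8 + 2*r/(5 + h))
Y(m, t) = 70 + m/2 (Y(m, t) = 5 + (m - 10*(-20 - 9 - 4*(-4))/(5 - 4))/2 = 5 + (m - 10*(-20 - 9 + 16)/1)/2 = 5 + (m - 10*(-13))/2 = 5 + (m - 5*(-26))/2 = 5 + (m + 130)/2 = 5 + (130 + m)/2 = 5 + (65 + m/2) = 70 + m/2)
Y(-7, -5) + 115*(-26) = (70 + (1/2)*(-7)) + 115*(-26) = (70 - 7/2) - 2990 = 133/2 - 2990 = -5847/2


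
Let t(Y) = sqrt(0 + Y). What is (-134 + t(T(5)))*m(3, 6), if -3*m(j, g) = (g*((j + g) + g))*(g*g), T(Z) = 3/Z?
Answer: 144720 - 216*sqrt(15) ≈ 1.4388e+5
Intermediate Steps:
m(j, g) = -g**3*(j + 2*g)/3 (m(j, g) = -g*((j + g) + g)*g*g/3 = -g*((g + j) + g)*g**2/3 = -g*(j + 2*g)*g**2/3 = -g**3*(j + 2*g)/3)
t(Y) = sqrt(Y)
(-134 + t(T(5)))*m(3, 6) = (-134 + sqrt(3/5))*((1/3)*6**3*(-1*3 - 2*6)) = (-134 + sqrt(3*(1/5)))*((1/3)*216*(-3 - 12)) = (-134 + sqrt(3/5))*((1/3)*216*(-15)) = (-134 + sqrt(15)/5)*(-1080) = 144720 - 216*sqrt(15)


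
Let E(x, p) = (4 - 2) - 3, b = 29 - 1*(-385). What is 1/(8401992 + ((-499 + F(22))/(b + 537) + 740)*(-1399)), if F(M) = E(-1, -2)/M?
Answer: 20922/154142126525 ≈ 1.3573e-7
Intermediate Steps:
b = 414 (b = 29 + 385 = 414)
E(x, p) = -1 (E(x, p) = 2 - 3 = -1)
F(M) = -1/M
1/(8401992 + ((-499 + F(22))/(b + 537) + 740)*(-1399)) = 1/(8401992 + ((-499 - 1/22)/(414 + 537) + 740)*(-1399)) = 1/(8401992 + ((-499 - 1*1/22)/951 + 740)*(-1399)) = 1/(8401992 + ((-499 - 1/22)*(1/951) + 740)*(-1399)) = 1/(8401992 + (-10979/22*1/951 + 740)*(-1399)) = 1/(8401992 + (-10979/20922 + 740)*(-1399)) = 1/(8401992 + (15471301/20922)*(-1399)) = 1/(8401992 - 21644350099/20922) = 1/(154142126525/20922) = 20922/154142126525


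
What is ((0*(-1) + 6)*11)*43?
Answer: 2838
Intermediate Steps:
((0*(-1) + 6)*11)*43 = ((0 + 6)*11)*43 = (6*11)*43 = 66*43 = 2838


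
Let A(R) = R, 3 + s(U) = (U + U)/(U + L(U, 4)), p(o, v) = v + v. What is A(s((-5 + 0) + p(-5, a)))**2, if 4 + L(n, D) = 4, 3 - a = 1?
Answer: 1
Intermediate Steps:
a = 2 (a = 3 - 1*1 = 3 - 1 = 2)
p(o, v) = 2*v
L(n, D) = 0 (L(n, D) = -4 + 4 = 0)
s(U) = -1 (s(U) = -3 + (U + U)/(U + 0) = -3 + (2*U)/U = -3 + 2 = -1)
A(s((-5 + 0) + p(-5, a)))**2 = (-1)**2 = 1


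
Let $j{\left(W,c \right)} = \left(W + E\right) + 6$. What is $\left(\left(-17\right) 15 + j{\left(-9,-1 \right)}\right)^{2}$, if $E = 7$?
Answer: $63001$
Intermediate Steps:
$j{\left(W,c \right)} = 13 + W$ ($j{\left(W,c \right)} = \left(W + 7\right) + 6 = \left(7 + W\right) + 6 = 13 + W$)
$\left(\left(-17\right) 15 + j{\left(-9,-1 \right)}\right)^{2} = \left(\left(-17\right) 15 + \left(13 - 9\right)\right)^{2} = \left(-255 + 4\right)^{2} = \left(-251\right)^{2} = 63001$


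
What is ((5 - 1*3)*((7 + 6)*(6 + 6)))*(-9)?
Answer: -2808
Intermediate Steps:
((5 - 1*3)*((7 + 6)*(6 + 6)))*(-9) = ((5 - 3)*(13*12))*(-9) = (2*156)*(-9) = 312*(-9) = -2808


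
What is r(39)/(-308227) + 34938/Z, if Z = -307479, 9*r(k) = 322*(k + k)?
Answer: -683935666/5574901749 ≈ -0.12268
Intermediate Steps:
r(k) = 644*k/9 (r(k) = (322*(k + k))/9 = (322*(2*k))/9 = (644*k)/9 = 644*k/9)
r(39)/(-308227) + 34938/Z = ((644/9)*39)/(-308227) + 34938/(-307479) = (8372/3)*(-1/308227) + 34938*(-1/307479) = -8372/924681 - 11646/102493 = -683935666/5574901749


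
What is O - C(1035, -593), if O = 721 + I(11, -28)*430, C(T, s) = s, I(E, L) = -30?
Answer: -11586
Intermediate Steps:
O = -12179 (O = 721 - 30*430 = 721 - 12900 = -12179)
O - C(1035, -593) = -12179 - 1*(-593) = -12179 + 593 = -11586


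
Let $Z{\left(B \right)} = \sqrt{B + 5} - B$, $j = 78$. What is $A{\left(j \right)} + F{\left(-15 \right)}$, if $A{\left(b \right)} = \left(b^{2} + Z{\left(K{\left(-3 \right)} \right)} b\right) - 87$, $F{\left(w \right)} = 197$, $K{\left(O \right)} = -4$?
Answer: $6584$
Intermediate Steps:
$Z{\left(B \right)} = \sqrt{5 + B} - B$
$A{\left(b \right)} = -87 + b^{2} + 5 b$ ($A{\left(b \right)} = \left(b^{2} + \left(\sqrt{5 - 4} - -4\right) b\right) - 87 = \left(b^{2} + \left(\sqrt{1} + 4\right) b\right) - 87 = \left(b^{2} + \left(1 + 4\right) b\right) - 87 = \left(b^{2} + 5 b\right) - 87 = -87 + b^{2} + 5 b$)
$A{\left(j \right)} + F{\left(-15 \right)} = \left(-87 + 78^{2} + 5 \cdot 78\right) + 197 = \left(-87 + 6084 + 390\right) + 197 = 6387 + 197 = 6584$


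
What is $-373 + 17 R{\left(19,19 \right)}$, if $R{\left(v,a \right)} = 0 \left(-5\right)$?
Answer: $-373$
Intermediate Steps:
$R{\left(v,a \right)} = 0$
$-373 + 17 R{\left(19,19 \right)} = -373 + 17 \cdot 0 = -373 + 0 = -373$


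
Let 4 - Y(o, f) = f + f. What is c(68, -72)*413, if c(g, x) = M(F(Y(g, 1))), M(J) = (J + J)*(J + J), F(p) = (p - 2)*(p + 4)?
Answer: 0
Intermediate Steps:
Y(o, f) = 4 - 2*f (Y(o, f) = 4 - (f + f) = 4 - 2*f)
F(p) = (-2 + p)*(4 + p)
M(J) = 4*J**2 (M(J) = (2*J)*(2*J) = 4*J**2)
c(g, x) = 0 (c(g, x) = 4*(-8 + (4 - 2*1)**2 + 2*(4 - 2*1))**2 = 4*(-8 + (4 - 2)**2 + 2*(4 - 2))**2 = 4*(-8 + 2**2 + 2*2)**2 = 4*(-8 + 4 + 4)**2 = 4*0**2 = 4*0 = 0)
c(68, -72)*413 = 0*413 = 0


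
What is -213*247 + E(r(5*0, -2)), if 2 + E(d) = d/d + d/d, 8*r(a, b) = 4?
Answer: -52611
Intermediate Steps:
r(a, b) = ½ (r(a, b) = (⅛)*4 = ½)
E(d) = 0 (E(d) = -2 + (d/d + d/d) = -2 + (1 + 1) = -2 + 2 = 0)
-213*247 + E(r(5*0, -2)) = -213*247 + 0 = -52611 + 0 = -52611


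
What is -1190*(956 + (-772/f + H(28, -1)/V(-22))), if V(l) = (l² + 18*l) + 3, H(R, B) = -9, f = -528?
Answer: -977486995/858 ≈ -1.1393e+6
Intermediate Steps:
V(l) = 3 + l² + 18*l
-1190*(956 + (-772/f + H(28, -1)/V(-22))) = -1190*(956 + (-772/(-528) - 9/(3 + (-22)² + 18*(-22)))) = -1190*(956 + (-772*(-1/528) - 9/(3 + 484 - 396))) = -1190*(956 + (193/132 - 9/91)) = -1190*(956 + 16375/12012) = -1190*11499847/12012 = -977486995/858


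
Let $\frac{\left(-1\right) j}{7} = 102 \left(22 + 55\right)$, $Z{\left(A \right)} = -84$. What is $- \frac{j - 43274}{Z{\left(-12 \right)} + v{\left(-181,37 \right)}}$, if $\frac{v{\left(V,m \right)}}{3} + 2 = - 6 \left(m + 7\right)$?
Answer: $- \frac{7018}{63} \approx -111.4$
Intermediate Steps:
$v{\left(V,m \right)} = -132 - 18 m$ ($v{\left(V,m \right)} = -6 + 3 \left(- 6 \left(m + 7\right)\right) = -6 + 3 \left(- 6 \left(7 + m\right)\right) = -6 + 3 \left(-42 - 6 m\right) = -6 - \left(126 + 18 m\right) = -132 - 18 m$)
$j = -54978$ ($j = - 7 \cdot 102 \left(22 + 55\right) = - 7 \cdot 102 \cdot 77 = \left(-7\right) 7854 = -54978$)
$- \frac{j - 43274}{Z{\left(-12 \right)} + v{\left(-181,37 \right)}} = - \frac{-54978 - 43274}{-84 - 798} = - \frac{-98252}{-84 - 798} = - \frac{-98252}{-882} = - \frac{\left(-98252\right) \left(-1\right)}{882} = \left(-1\right) \frac{7018}{63} = - \frac{7018}{63}$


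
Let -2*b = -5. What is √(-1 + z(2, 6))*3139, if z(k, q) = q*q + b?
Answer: 15695*√6/2 ≈ 19222.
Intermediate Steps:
b = 5/2 (b = -½*(-5) = 5/2 ≈ 2.5000)
z(k, q) = 5/2 + q² (z(k, q) = q*q + 5/2 = q² + 5/2 = 5/2 + q²)
√(-1 + z(2, 6))*3139 = √(-1 + (5/2 + 6²))*3139 = √(-1 + (5/2 + 36))*3139 = √(-1 + 77/2)*3139 = √(75/2)*3139 = (5*√6/2)*3139 = 15695*√6/2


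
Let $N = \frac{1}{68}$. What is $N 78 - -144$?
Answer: $\frac{4935}{34} \approx 145.15$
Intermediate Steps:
$N = \frac{1}{68} \approx 0.014706$
$N 78 - -144 = \frac{1}{68} \cdot 78 - -144 = \frac{39}{34} + 144 = \frac{4935}{34}$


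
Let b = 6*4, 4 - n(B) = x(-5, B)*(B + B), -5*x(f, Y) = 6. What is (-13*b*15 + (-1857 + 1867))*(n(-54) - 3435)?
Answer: 16628002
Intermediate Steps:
x(f, Y) = -6/5 (x(f, Y) = -1/5*6 = -6/5)
n(B) = 4 + 12*B/5 (n(B) = 4 - (-6)*(B + B)/5 = 4 - (-6)*2*B/5 = 4 - (-12)*B/5 = 4 + 12*B/5)
b = 24
(-13*b*15 + (-1857 + 1867))*(n(-54) - 3435) = (-13*24*15 + (-1857 + 1867))*((4 + (12/5)*(-54)) - 3435) = (-312*15 + 10)*((4 - 648/5) - 3435) = (-4680 + 10)*(-628/5 - 3435) = -4670*(-17803/5) = 16628002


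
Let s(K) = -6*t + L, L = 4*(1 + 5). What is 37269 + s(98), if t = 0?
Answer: 37293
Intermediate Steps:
L = 24 (L = 4*6 = 24)
s(K) = 24 (s(K) = -6*0 + 24 = 0 + 24 = 24)
37269 + s(98) = 37269 + 24 = 37293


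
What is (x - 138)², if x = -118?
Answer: 65536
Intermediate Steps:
(x - 138)² = (-118 - 138)² = (-256)² = 65536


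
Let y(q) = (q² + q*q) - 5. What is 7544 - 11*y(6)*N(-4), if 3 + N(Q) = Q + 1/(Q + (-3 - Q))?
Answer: 38846/3 ≈ 12949.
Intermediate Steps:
y(q) = -5 + 2*q² (y(q) = (q² + q²) - 5 = 2*q² - 5 = -5 + 2*q²)
N(Q) = -10/3 + Q (N(Q) = -3 + (Q + 1/(Q + (-3 - Q))) = -3 + (Q + 1/(-3)) = -3 + (Q - ⅓) = -3 + (-⅓ + Q) = -10/3 + Q)
7544 - 11*y(6)*N(-4) = 7544 - 11*(-5 + 2*6²)*(-10/3 - 4) = 7544 - 11*(-5 + 2*36)*(-22)/3 = 7544 - 11*(-5 + 72)*(-22)/3 = 7544 - 11*67*(-22)/3 = 7544 - 737*(-22)/3 = 7544 - 1*(-16214/3) = 7544 + 16214/3 = 38846/3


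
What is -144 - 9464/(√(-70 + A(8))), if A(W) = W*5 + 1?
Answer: -144 + 9464*I*√29/29 ≈ -144.0 + 1757.4*I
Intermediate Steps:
A(W) = 1 + 5*W (A(W) = 5*W + 1 = 1 + 5*W)
-144 - 9464/(√(-70 + A(8))) = -144 - 9464/(√(-70 + (1 + 5*8))) = -144 - 9464/(√(-70 + (1 + 40))) = -144 - 9464/(√(-70 + 41)) = -144 - 9464/(√(-29)) = -144 - 9464/(I*√29) = -144 - 9464*(-I*√29/29) = -144 - (-9464)*I*√29/29 = -144 + 9464*I*√29/29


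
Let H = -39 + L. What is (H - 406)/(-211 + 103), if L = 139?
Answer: 17/6 ≈ 2.8333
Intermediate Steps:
H = 100 (H = -39 + 139 = 100)
(H - 406)/(-211 + 103) = (100 - 406)/(-211 + 103) = -306/(-108) = -306*(-1/108) = 17/6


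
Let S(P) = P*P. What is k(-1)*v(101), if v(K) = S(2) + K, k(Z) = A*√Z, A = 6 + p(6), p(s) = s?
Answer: 1260*I ≈ 1260.0*I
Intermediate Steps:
S(P) = P²
A = 12 (A = 6 + 6 = 12)
k(Z) = 12*√Z
v(K) = 4 + K (v(K) = 2² + K = 4 + K)
k(-1)*v(101) = (12*√(-1))*(4 + 101) = (12*I)*105 = 1260*I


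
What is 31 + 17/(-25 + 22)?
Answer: 76/3 ≈ 25.333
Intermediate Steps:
31 + 17/(-25 + 22) = 31 + 17/(-3) = 31 - 1/3*17 = 31 - 17/3 = 76/3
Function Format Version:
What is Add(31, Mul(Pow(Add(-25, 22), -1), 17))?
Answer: Rational(76, 3) ≈ 25.333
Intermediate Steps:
Add(31, Mul(Pow(Add(-25, 22), -1), 17)) = Add(31, Mul(Pow(-3, -1), 17)) = Add(31, Mul(Rational(-1, 3), 17)) = Add(31, Rational(-17, 3)) = Rational(76, 3)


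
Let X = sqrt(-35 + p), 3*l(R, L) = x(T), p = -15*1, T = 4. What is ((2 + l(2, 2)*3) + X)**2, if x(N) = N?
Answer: -14 + 60*I*sqrt(2) ≈ -14.0 + 84.853*I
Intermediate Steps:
p = -15
l(R, L) = 4/3 (l(R, L) = (1/3)*4 = 4/3)
X = 5*I*sqrt(2) (X = sqrt(-35 - 15) = sqrt(-50) = 5*I*sqrt(2) ≈ 7.0711*I)
((2 + l(2, 2)*3) + X)**2 = ((2 + (4/3)*3) + 5*I*sqrt(2))**2 = ((2 + 4) + 5*I*sqrt(2))**2 = (6 + 5*I*sqrt(2))**2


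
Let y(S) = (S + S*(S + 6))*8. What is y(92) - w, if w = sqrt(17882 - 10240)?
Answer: 72864 - sqrt(7642) ≈ 72777.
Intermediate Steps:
y(S) = 8*S + 8*S*(6 + S) (y(S) = (S + S*(6 + S))*8 = 8*S + 8*S*(6 + S))
w = sqrt(7642) ≈ 87.419
y(92) - w = 8*92*(7 + 92) - sqrt(7642) = 8*92*99 - sqrt(7642) = 72864 - sqrt(7642)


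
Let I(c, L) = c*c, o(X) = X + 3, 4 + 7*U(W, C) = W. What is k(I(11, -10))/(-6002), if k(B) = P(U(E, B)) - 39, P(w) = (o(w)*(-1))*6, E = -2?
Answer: 363/42014 ≈ 0.0086400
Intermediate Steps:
U(W, C) = -4/7 + W/7
o(X) = 3 + X
P(w) = -18 - 6*w (P(w) = ((3 + w)*(-1))*6 = (-3 - w)*6 = -18 - 6*w)
I(c, L) = c²
k(B) = -363/7 (k(B) = (-18 - 6*(-4/7 + (⅐)*(-2))) - 39 = (-18 - 6*(-4/7 - 2/7)) - 39 = (-18 - 6*(-6/7)) - 39 = (-18 + 36/7) - 39 = -90/7 - 39 = -363/7)
k(I(11, -10))/(-6002) = -363/7/(-6002) = -363/7*(-1/6002) = 363/42014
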